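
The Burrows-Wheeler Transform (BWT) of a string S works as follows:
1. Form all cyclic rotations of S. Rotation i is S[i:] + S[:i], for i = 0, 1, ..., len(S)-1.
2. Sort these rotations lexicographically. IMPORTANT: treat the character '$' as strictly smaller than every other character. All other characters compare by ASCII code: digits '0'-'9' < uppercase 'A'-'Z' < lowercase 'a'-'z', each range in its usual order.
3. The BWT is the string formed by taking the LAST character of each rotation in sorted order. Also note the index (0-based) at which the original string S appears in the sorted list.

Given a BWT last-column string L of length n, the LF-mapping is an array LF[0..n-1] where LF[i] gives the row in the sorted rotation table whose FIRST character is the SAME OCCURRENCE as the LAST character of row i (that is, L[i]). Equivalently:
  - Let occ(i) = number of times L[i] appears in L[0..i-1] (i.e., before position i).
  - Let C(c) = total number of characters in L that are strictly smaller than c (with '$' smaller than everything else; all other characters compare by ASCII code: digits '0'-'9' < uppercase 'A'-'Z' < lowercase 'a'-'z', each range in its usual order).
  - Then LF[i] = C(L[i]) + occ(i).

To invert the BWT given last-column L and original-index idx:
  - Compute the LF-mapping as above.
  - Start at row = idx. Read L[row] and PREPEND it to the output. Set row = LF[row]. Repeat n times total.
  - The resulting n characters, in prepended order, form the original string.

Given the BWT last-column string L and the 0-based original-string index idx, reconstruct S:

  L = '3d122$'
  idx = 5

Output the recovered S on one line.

Answer: d1223$

Derivation:
LF mapping: 4 5 1 2 3 0
Walk LF starting at row 5, prepending L[row]:
  step 1: row=5, L[5]='$', prepend. Next row=LF[5]=0
  step 2: row=0, L[0]='3', prepend. Next row=LF[0]=4
  step 3: row=4, L[4]='2', prepend. Next row=LF[4]=3
  step 4: row=3, L[3]='2', prepend. Next row=LF[3]=2
  step 5: row=2, L[2]='1', prepend. Next row=LF[2]=1
  step 6: row=1, L[1]='d', prepend. Next row=LF[1]=5
Reversed output: d1223$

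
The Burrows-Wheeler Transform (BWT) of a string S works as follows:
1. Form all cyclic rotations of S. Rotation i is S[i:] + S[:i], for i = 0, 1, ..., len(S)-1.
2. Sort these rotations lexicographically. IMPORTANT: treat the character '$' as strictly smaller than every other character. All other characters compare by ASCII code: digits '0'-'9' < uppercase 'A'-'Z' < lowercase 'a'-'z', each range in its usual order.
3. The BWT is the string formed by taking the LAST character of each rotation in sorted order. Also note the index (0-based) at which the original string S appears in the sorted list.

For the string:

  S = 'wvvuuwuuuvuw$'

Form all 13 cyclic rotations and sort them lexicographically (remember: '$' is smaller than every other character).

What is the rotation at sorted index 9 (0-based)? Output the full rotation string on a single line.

All 13 rotations (rotation i = S[i:]+S[:i]):
  rot[0] = wvvuuwuuuvuw$
  rot[1] = vvuuwuuuvuw$w
  rot[2] = vuuwuuuvuw$wv
  rot[3] = uuwuuuvuw$wvv
  rot[4] = uwuuuvuw$wvvu
  rot[5] = wuuuvuw$wvvuu
  rot[6] = uuuvuw$wvvuuw
  rot[7] = uuvuw$wvvuuwu
  rot[8] = uvuw$wvvuuwuu
  rot[9] = vuw$wvvuuwuuu
  rot[10] = uw$wvvuuwuuuv
  rot[11] = w$wvvuuwuuuvu
  rot[12] = $wvvuuwuuuvuw
Sorted (with $ < everything):
  sorted[0] = $wvvuuwuuuvuw
  sorted[1] = uuuvuw$wvvuuw
  sorted[2] = uuvuw$wvvuuwu
  sorted[3] = uuwuuuvuw$wvv
  sorted[4] = uvuw$wvvuuwuu
  sorted[5] = uw$wvvuuwuuuv
  sorted[6] = uwuuuvuw$wvvu
  sorted[7] = vuuwuuuvuw$wv
  sorted[8] = vuw$wvvuuwuuu
  sorted[9] = vvuuwuuuvuw$w
  sorted[10] = w$wvvuuwuuuvu
  sorted[11] = wuuuvuw$wvvuu
  sorted[12] = wvvuuwuuuvuw$
sorted[9] = vvuuwuuuvuw$w

Answer: vvuuwuuuvuw$w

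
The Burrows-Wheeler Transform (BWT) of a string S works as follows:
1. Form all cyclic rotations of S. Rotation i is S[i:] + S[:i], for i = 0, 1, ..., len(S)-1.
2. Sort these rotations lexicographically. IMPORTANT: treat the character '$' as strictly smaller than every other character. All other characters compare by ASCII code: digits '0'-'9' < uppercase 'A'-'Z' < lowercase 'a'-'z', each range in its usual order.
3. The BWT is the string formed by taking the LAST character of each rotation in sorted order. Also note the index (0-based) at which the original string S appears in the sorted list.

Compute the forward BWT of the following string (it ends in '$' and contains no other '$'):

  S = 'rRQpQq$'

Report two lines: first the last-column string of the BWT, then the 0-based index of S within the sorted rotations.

All 7 rotations (rotation i = S[i:]+S[:i]):
  rot[0] = rRQpQq$
  rot[1] = RQpQq$r
  rot[2] = QpQq$rR
  rot[3] = pQq$rRQ
  rot[4] = Qq$rRQp
  rot[5] = q$rRQpQ
  rot[6] = $rRQpQq
Sorted (with $ < everything):
  sorted[0] = $rRQpQq  (last char: 'q')
  sorted[1] = QpQq$rR  (last char: 'R')
  sorted[2] = Qq$rRQp  (last char: 'p')
  sorted[3] = RQpQq$r  (last char: 'r')
  sorted[4] = pQq$rRQ  (last char: 'Q')
  sorted[5] = q$rRQpQ  (last char: 'Q')
  sorted[6] = rRQpQq$  (last char: '$')
Last column: qRprQQ$
Original string S is at sorted index 6

Answer: qRprQQ$
6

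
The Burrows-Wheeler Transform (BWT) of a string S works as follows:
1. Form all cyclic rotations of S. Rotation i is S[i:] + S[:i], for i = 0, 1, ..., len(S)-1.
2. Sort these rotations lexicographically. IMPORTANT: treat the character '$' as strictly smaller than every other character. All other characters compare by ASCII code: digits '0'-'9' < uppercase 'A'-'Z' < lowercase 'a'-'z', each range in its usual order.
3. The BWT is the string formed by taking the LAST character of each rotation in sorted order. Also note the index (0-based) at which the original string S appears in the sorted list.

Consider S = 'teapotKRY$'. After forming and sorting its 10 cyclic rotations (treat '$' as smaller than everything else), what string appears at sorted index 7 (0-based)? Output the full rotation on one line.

Answer: potKRY$tea

Derivation:
All 10 rotations (rotation i = S[i:]+S[:i]):
  rot[0] = teapotKRY$
  rot[1] = eapotKRY$t
  rot[2] = apotKRY$te
  rot[3] = potKRY$tea
  rot[4] = otKRY$teap
  rot[5] = tKRY$teapo
  rot[6] = KRY$teapot
  rot[7] = RY$teapotK
  rot[8] = Y$teapotKR
  rot[9] = $teapotKRY
Sorted (with $ < everything):
  sorted[0] = $teapotKRY
  sorted[1] = KRY$teapot
  sorted[2] = RY$teapotK
  sorted[3] = Y$teapotKR
  sorted[4] = apotKRY$te
  sorted[5] = eapotKRY$t
  sorted[6] = otKRY$teap
  sorted[7] = potKRY$tea
  sorted[8] = tKRY$teapo
  sorted[9] = teapotKRY$
sorted[7] = potKRY$tea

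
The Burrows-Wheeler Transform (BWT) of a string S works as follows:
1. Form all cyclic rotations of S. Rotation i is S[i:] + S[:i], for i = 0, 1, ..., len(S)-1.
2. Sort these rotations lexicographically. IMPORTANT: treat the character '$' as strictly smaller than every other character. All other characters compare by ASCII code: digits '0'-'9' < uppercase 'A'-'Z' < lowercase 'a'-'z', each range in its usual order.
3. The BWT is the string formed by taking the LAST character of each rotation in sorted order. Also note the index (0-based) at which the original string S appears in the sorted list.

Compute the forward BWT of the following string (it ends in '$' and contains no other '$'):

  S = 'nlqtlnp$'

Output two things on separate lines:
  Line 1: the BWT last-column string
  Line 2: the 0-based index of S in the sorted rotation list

All 8 rotations (rotation i = S[i:]+S[:i]):
  rot[0] = nlqtlnp$
  rot[1] = lqtlnp$n
  rot[2] = qtlnp$nl
  rot[3] = tlnp$nlq
  rot[4] = lnp$nlqt
  rot[5] = np$nlqtl
  rot[6] = p$nlqtln
  rot[7] = $nlqtlnp
Sorted (with $ < everything):
  sorted[0] = $nlqtlnp  (last char: 'p')
  sorted[1] = lnp$nlqt  (last char: 't')
  sorted[2] = lqtlnp$n  (last char: 'n')
  sorted[3] = nlqtlnp$  (last char: '$')
  sorted[4] = np$nlqtl  (last char: 'l')
  sorted[5] = p$nlqtln  (last char: 'n')
  sorted[6] = qtlnp$nl  (last char: 'l')
  sorted[7] = tlnp$nlq  (last char: 'q')
Last column: ptn$lnlq
Original string S is at sorted index 3

Answer: ptn$lnlq
3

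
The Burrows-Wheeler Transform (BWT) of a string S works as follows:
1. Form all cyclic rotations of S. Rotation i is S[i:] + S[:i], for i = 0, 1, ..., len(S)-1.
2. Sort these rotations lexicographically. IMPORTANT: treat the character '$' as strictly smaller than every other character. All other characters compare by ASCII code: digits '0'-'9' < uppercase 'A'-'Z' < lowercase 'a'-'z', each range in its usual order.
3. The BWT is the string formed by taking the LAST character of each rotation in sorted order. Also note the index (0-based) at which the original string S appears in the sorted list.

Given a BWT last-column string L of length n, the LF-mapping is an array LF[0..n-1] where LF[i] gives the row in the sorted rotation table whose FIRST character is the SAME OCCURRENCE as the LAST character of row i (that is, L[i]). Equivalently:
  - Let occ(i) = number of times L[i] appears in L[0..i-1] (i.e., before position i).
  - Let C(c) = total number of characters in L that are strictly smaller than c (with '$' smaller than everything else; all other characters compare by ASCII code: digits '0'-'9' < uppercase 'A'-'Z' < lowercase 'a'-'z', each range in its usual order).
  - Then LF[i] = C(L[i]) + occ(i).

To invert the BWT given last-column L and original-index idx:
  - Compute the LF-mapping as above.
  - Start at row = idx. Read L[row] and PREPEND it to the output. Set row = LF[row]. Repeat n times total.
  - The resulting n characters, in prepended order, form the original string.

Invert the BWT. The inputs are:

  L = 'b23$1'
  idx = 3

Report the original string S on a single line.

Answer: 321b$

Derivation:
LF mapping: 4 2 3 0 1
Walk LF starting at row 3, prepending L[row]:
  step 1: row=3, L[3]='$', prepend. Next row=LF[3]=0
  step 2: row=0, L[0]='b', prepend. Next row=LF[0]=4
  step 3: row=4, L[4]='1', prepend. Next row=LF[4]=1
  step 4: row=1, L[1]='2', prepend. Next row=LF[1]=2
  step 5: row=2, L[2]='3', prepend. Next row=LF[2]=3
Reversed output: 321b$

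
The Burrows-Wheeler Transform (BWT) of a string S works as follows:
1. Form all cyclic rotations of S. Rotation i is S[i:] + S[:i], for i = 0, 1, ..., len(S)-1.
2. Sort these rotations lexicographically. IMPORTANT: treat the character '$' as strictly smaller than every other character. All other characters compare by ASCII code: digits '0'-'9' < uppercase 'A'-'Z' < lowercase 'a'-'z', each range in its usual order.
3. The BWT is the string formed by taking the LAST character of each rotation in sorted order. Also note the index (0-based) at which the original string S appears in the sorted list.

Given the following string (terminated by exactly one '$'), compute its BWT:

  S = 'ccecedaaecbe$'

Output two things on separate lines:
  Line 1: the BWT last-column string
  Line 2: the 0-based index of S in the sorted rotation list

Answer: edace$ceebacc
5

Derivation:
All 13 rotations (rotation i = S[i:]+S[:i]):
  rot[0] = ccecedaaecbe$
  rot[1] = cecedaaecbe$c
  rot[2] = ecedaaecbe$cc
  rot[3] = cedaaecbe$cce
  rot[4] = edaaecbe$ccec
  rot[5] = daaecbe$ccece
  rot[6] = aaecbe$cceced
  rot[7] = aecbe$cceceda
  rot[8] = ecbe$ccecedaa
  rot[9] = cbe$ccecedaae
  rot[10] = be$ccecedaaec
  rot[11] = e$ccecedaaecb
  rot[12] = $ccecedaaecbe
Sorted (with $ < everything):
  sorted[0] = $ccecedaaecbe  (last char: 'e')
  sorted[1] = aaecbe$cceced  (last char: 'd')
  sorted[2] = aecbe$cceceda  (last char: 'a')
  sorted[3] = be$ccecedaaec  (last char: 'c')
  sorted[4] = cbe$ccecedaae  (last char: 'e')
  sorted[5] = ccecedaaecbe$  (last char: '$')
  sorted[6] = cecedaaecbe$c  (last char: 'c')
  sorted[7] = cedaaecbe$cce  (last char: 'e')
  sorted[8] = daaecbe$ccece  (last char: 'e')
  sorted[9] = e$ccecedaaecb  (last char: 'b')
  sorted[10] = ecbe$ccecedaa  (last char: 'a')
  sorted[11] = ecedaaecbe$cc  (last char: 'c')
  sorted[12] = edaaecbe$ccec  (last char: 'c')
Last column: edace$ceebacc
Original string S is at sorted index 5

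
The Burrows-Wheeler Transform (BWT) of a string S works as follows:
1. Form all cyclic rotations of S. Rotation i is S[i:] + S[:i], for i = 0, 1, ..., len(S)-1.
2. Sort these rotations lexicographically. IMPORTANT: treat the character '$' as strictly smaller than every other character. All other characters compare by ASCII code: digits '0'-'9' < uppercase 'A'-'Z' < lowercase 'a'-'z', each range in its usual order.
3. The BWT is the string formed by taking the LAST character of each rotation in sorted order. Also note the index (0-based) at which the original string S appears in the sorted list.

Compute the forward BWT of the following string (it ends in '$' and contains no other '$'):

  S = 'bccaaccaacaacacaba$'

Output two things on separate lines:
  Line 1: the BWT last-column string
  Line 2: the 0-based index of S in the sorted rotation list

Answer: abccccacaaa$cacaaab
11

Derivation:
All 19 rotations (rotation i = S[i:]+S[:i]):
  rot[0] = bccaaccaacaacacaba$
  rot[1] = ccaaccaacaacacaba$b
  rot[2] = caaccaacaacacaba$bc
  rot[3] = aaccaacaacacaba$bcc
  rot[4] = accaacaacacaba$bcca
  rot[5] = ccaacaacacaba$bccaa
  rot[6] = caacaacacaba$bccaac
  rot[7] = aacaacacaba$bccaacc
  rot[8] = acaacacaba$bccaacca
  rot[9] = caacacaba$bccaaccaa
  rot[10] = aacacaba$bccaaccaac
  rot[11] = acacaba$bccaaccaaca
  rot[12] = cacaba$bccaaccaacaa
  rot[13] = acaba$bccaaccaacaac
  rot[14] = caba$bccaaccaacaaca
  rot[15] = aba$bccaaccaacaacac
  rot[16] = ba$bccaaccaacaacaca
  rot[17] = a$bccaaccaacaacacab
  rot[18] = $bccaaccaacaacacaba
Sorted (with $ < everything):
  sorted[0] = $bccaaccaacaacacaba  (last char: 'a')
  sorted[1] = a$bccaaccaacaacacab  (last char: 'b')
  sorted[2] = aacaacacaba$bccaacc  (last char: 'c')
  sorted[3] = aacacaba$bccaaccaac  (last char: 'c')
  sorted[4] = aaccaacaacacaba$bcc  (last char: 'c')
  sorted[5] = aba$bccaaccaacaacac  (last char: 'c')
  sorted[6] = acaacacaba$bccaacca  (last char: 'a')
  sorted[7] = acaba$bccaaccaacaac  (last char: 'c')
  sorted[8] = acacaba$bccaaccaaca  (last char: 'a')
  sorted[9] = accaacaacacaba$bcca  (last char: 'a')
  sorted[10] = ba$bccaaccaacaacaca  (last char: 'a')
  sorted[11] = bccaaccaacaacacaba$  (last char: '$')
  sorted[12] = caacaacacaba$bccaac  (last char: 'c')
  sorted[13] = caacacaba$bccaaccaa  (last char: 'a')
  sorted[14] = caaccaacaacacaba$bc  (last char: 'c')
  sorted[15] = caba$bccaaccaacaaca  (last char: 'a')
  sorted[16] = cacaba$bccaaccaacaa  (last char: 'a')
  sorted[17] = ccaacaacacaba$bccaa  (last char: 'a')
  sorted[18] = ccaaccaacaacacaba$b  (last char: 'b')
Last column: abccccacaaa$cacaaab
Original string S is at sorted index 11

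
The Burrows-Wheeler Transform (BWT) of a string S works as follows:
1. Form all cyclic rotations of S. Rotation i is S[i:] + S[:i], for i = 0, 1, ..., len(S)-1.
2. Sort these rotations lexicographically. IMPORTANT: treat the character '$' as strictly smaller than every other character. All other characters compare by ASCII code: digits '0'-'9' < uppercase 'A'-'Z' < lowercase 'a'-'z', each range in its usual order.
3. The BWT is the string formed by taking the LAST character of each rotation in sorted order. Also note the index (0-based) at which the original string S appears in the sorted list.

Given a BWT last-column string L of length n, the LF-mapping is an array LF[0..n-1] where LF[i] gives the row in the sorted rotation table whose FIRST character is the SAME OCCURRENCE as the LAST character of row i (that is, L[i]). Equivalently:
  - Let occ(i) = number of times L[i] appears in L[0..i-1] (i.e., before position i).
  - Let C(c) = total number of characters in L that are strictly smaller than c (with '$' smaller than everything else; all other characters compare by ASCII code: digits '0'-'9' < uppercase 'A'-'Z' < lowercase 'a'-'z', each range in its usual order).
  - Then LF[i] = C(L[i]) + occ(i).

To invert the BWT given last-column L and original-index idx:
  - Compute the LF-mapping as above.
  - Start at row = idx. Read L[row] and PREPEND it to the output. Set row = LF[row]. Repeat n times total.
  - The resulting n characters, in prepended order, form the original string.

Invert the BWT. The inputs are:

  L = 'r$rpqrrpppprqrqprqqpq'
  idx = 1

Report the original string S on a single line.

Answer: ppqpqqrqrprpprqrrpqr$

Derivation:
LF mapping: 14 0 15 1 8 16 17 2 3 4 5 18 9 19 10 6 20 11 12 7 13
Walk LF starting at row 1, prepending L[row]:
  step 1: row=1, L[1]='$', prepend. Next row=LF[1]=0
  step 2: row=0, L[0]='r', prepend. Next row=LF[0]=14
  step 3: row=14, L[14]='q', prepend. Next row=LF[14]=10
  step 4: row=10, L[10]='p', prepend. Next row=LF[10]=5
  step 5: row=5, L[5]='r', prepend. Next row=LF[5]=16
  step 6: row=16, L[16]='r', prepend. Next row=LF[16]=20
  step 7: row=20, L[20]='q', prepend. Next row=LF[20]=13
  step 8: row=13, L[13]='r', prepend. Next row=LF[13]=19
  step 9: row=19, L[19]='p', prepend. Next row=LF[19]=7
  step 10: row=7, L[7]='p', prepend. Next row=LF[7]=2
  step 11: row=2, L[2]='r', prepend. Next row=LF[2]=15
  step 12: row=15, L[15]='p', prepend. Next row=LF[15]=6
  step 13: row=6, L[6]='r', prepend. Next row=LF[6]=17
  step 14: row=17, L[17]='q', prepend. Next row=LF[17]=11
  step 15: row=11, L[11]='r', prepend. Next row=LF[11]=18
  step 16: row=18, L[18]='q', prepend. Next row=LF[18]=12
  step 17: row=12, L[12]='q', prepend. Next row=LF[12]=9
  step 18: row=9, L[9]='p', prepend. Next row=LF[9]=4
  step 19: row=4, L[4]='q', prepend. Next row=LF[4]=8
  step 20: row=8, L[8]='p', prepend. Next row=LF[8]=3
  step 21: row=3, L[3]='p', prepend. Next row=LF[3]=1
Reversed output: ppqpqqrqrprpprqrrpqr$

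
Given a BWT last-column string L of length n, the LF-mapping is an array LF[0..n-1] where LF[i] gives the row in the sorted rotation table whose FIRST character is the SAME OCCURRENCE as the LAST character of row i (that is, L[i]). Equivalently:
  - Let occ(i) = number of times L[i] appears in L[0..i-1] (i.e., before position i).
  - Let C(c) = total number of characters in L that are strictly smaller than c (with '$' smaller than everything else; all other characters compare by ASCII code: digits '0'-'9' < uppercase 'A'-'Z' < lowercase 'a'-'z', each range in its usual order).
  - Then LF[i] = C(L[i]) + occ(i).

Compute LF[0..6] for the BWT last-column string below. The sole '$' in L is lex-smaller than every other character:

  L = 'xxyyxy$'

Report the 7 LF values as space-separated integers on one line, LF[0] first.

Answer: 1 2 4 5 3 6 0

Derivation:
Char counts: '$':1, 'x':3, 'y':3
C (first-col start): C('$')=0, C('x')=1, C('y')=4
L[0]='x': occ=0, LF[0]=C('x')+0=1+0=1
L[1]='x': occ=1, LF[1]=C('x')+1=1+1=2
L[2]='y': occ=0, LF[2]=C('y')+0=4+0=4
L[3]='y': occ=1, LF[3]=C('y')+1=4+1=5
L[4]='x': occ=2, LF[4]=C('x')+2=1+2=3
L[5]='y': occ=2, LF[5]=C('y')+2=4+2=6
L[6]='$': occ=0, LF[6]=C('$')+0=0+0=0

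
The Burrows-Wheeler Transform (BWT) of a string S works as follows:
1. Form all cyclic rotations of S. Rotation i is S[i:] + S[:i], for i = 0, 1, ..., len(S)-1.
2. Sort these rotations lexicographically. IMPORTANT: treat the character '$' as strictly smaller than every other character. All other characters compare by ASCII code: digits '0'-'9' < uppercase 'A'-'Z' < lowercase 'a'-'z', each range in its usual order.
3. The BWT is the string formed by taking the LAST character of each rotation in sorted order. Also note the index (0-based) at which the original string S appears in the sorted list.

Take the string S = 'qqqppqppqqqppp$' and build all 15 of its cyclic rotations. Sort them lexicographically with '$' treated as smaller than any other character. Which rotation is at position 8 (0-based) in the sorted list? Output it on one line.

All 15 rotations (rotation i = S[i:]+S[:i]):
  rot[0] = qqqppqppqqqppp$
  rot[1] = qqppqppqqqppp$q
  rot[2] = qppqppqqqppp$qq
  rot[3] = ppqppqqqppp$qqq
  rot[4] = pqppqqqppp$qqqp
  rot[5] = qppqqqppp$qqqpp
  rot[6] = ppqqqppp$qqqppq
  rot[7] = pqqqppp$qqqppqp
  rot[8] = qqqppp$qqqppqpp
  rot[9] = qqppp$qqqppqppq
  rot[10] = qppp$qqqppqppqq
  rot[11] = ppp$qqqppqppqqq
  rot[12] = pp$qqqppqppqqqp
  rot[13] = p$qqqppqppqqqpp
  rot[14] = $qqqppqppqqqppp
Sorted (with $ < everything):
  sorted[0] = $qqqppqppqqqppp
  sorted[1] = p$qqqppqppqqqpp
  sorted[2] = pp$qqqppqppqqqp
  sorted[3] = ppp$qqqppqppqqq
  sorted[4] = ppqppqqqppp$qqq
  sorted[5] = ppqqqppp$qqqppq
  sorted[6] = pqppqqqppp$qqqp
  sorted[7] = pqqqppp$qqqppqp
  sorted[8] = qppp$qqqppqppqq
  sorted[9] = qppqppqqqppp$qq
  sorted[10] = qppqqqppp$qqqpp
  sorted[11] = qqppp$qqqppqppq
  sorted[12] = qqppqppqqqppp$q
  sorted[13] = qqqppp$qqqppqpp
  sorted[14] = qqqppqppqqqppp$
sorted[8] = qppp$qqqppqppqq

Answer: qppp$qqqppqppqq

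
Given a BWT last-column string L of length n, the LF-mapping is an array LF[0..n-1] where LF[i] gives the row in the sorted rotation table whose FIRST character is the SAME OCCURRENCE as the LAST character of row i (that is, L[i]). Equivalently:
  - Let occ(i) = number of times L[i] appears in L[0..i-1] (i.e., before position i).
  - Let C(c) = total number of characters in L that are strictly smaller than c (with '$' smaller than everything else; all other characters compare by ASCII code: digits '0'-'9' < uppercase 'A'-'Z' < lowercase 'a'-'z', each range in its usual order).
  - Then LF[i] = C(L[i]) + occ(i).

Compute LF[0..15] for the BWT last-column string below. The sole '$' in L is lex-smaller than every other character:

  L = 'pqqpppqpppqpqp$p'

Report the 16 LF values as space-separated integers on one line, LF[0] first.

Char counts: '$':1, 'p':10, 'q':5
C (first-col start): C('$')=0, C('p')=1, C('q')=11
L[0]='p': occ=0, LF[0]=C('p')+0=1+0=1
L[1]='q': occ=0, LF[1]=C('q')+0=11+0=11
L[2]='q': occ=1, LF[2]=C('q')+1=11+1=12
L[3]='p': occ=1, LF[3]=C('p')+1=1+1=2
L[4]='p': occ=2, LF[4]=C('p')+2=1+2=3
L[5]='p': occ=3, LF[5]=C('p')+3=1+3=4
L[6]='q': occ=2, LF[6]=C('q')+2=11+2=13
L[7]='p': occ=4, LF[7]=C('p')+4=1+4=5
L[8]='p': occ=5, LF[8]=C('p')+5=1+5=6
L[9]='p': occ=6, LF[9]=C('p')+6=1+6=7
L[10]='q': occ=3, LF[10]=C('q')+3=11+3=14
L[11]='p': occ=7, LF[11]=C('p')+7=1+7=8
L[12]='q': occ=4, LF[12]=C('q')+4=11+4=15
L[13]='p': occ=8, LF[13]=C('p')+8=1+8=9
L[14]='$': occ=0, LF[14]=C('$')+0=0+0=0
L[15]='p': occ=9, LF[15]=C('p')+9=1+9=10

Answer: 1 11 12 2 3 4 13 5 6 7 14 8 15 9 0 10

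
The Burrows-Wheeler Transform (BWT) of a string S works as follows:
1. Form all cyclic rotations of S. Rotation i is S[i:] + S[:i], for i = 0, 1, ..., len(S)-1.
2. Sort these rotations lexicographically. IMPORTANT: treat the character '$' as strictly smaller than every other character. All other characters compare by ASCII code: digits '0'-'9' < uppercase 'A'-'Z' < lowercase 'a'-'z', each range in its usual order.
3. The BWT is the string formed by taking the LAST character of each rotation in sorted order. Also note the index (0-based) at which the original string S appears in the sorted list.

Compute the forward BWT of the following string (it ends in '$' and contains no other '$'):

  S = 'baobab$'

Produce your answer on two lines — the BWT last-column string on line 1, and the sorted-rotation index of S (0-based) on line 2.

All 7 rotations (rotation i = S[i:]+S[:i]):
  rot[0] = baobab$
  rot[1] = aobab$b
  rot[2] = obab$ba
  rot[3] = bab$bao
  rot[4] = ab$baob
  rot[5] = b$baoba
  rot[6] = $baobab
Sorted (with $ < everything):
  sorted[0] = $baobab  (last char: 'b')
  sorted[1] = ab$baob  (last char: 'b')
  sorted[2] = aobab$b  (last char: 'b')
  sorted[3] = b$baoba  (last char: 'a')
  sorted[4] = bab$bao  (last char: 'o')
  sorted[5] = baobab$  (last char: '$')
  sorted[6] = obab$ba  (last char: 'a')
Last column: bbbao$a
Original string S is at sorted index 5

Answer: bbbao$a
5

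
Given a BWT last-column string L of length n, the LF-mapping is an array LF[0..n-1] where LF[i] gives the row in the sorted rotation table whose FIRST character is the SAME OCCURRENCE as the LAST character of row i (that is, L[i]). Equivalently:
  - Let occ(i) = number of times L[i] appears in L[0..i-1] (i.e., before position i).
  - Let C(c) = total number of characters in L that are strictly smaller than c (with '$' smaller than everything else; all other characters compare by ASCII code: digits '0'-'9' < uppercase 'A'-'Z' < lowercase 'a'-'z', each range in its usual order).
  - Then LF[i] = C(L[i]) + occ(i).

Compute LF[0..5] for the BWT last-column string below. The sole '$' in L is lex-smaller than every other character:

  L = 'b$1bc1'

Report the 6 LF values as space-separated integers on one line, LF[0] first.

Answer: 3 0 1 4 5 2

Derivation:
Char counts: '$':1, '1':2, 'b':2, 'c':1
C (first-col start): C('$')=0, C('1')=1, C('b')=3, C('c')=5
L[0]='b': occ=0, LF[0]=C('b')+0=3+0=3
L[1]='$': occ=0, LF[1]=C('$')+0=0+0=0
L[2]='1': occ=0, LF[2]=C('1')+0=1+0=1
L[3]='b': occ=1, LF[3]=C('b')+1=3+1=4
L[4]='c': occ=0, LF[4]=C('c')+0=5+0=5
L[5]='1': occ=1, LF[5]=C('1')+1=1+1=2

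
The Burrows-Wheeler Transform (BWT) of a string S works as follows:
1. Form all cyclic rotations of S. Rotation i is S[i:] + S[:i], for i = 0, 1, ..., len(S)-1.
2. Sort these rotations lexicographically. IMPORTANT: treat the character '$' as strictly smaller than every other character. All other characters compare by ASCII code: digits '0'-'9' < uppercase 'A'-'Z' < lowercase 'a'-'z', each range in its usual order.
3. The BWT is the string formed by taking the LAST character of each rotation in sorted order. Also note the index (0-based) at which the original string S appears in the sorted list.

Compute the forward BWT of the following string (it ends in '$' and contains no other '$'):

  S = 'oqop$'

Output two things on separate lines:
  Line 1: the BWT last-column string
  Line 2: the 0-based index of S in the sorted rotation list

All 5 rotations (rotation i = S[i:]+S[:i]):
  rot[0] = oqop$
  rot[1] = qop$o
  rot[2] = op$oq
  rot[3] = p$oqo
  rot[4] = $oqop
Sorted (with $ < everything):
  sorted[0] = $oqop  (last char: 'p')
  sorted[1] = op$oq  (last char: 'q')
  sorted[2] = oqop$  (last char: '$')
  sorted[3] = p$oqo  (last char: 'o')
  sorted[4] = qop$o  (last char: 'o')
Last column: pq$oo
Original string S is at sorted index 2

Answer: pq$oo
2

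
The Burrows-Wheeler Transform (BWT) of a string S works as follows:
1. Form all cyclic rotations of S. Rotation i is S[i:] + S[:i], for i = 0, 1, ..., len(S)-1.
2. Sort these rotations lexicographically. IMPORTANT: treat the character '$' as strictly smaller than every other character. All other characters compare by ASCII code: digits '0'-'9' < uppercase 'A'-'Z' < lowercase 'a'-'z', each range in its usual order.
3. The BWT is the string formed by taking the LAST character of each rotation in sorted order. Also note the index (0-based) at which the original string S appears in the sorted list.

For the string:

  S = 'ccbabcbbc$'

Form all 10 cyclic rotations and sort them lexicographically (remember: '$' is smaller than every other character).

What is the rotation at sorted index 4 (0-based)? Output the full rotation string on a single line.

Answer: bc$ccbabcb

Derivation:
All 10 rotations (rotation i = S[i:]+S[:i]):
  rot[0] = ccbabcbbc$
  rot[1] = cbabcbbc$c
  rot[2] = babcbbc$cc
  rot[3] = abcbbc$ccb
  rot[4] = bcbbc$ccba
  rot[5] = cbbc$ccbab
  rot[6] = bbc$ccbabc
  rot[7] = bc$ccbabcb
  rot[8] = c$ccbabcbb
  rot[9] = $ccbabcbbc
Sorted (with $ < everything):
  sorted[0] = $ccbabcbbc
  sorted[1] = abcbbc$ccb
  sorted[2] = babcbbc$cc
  sorted[3] = bbc$ccbabc
  sorted[4] = bc$ccbabcb
  sorted[5] = bcbbc$ccba
  sorted[6] = c$ccbabcbb
  sorted[7] = cbabcbbc$c
  sorted[8] = cbbc$ccbab
  sorted[9] = ccbabcbbc$
sorted[4] = bc$ccbabcb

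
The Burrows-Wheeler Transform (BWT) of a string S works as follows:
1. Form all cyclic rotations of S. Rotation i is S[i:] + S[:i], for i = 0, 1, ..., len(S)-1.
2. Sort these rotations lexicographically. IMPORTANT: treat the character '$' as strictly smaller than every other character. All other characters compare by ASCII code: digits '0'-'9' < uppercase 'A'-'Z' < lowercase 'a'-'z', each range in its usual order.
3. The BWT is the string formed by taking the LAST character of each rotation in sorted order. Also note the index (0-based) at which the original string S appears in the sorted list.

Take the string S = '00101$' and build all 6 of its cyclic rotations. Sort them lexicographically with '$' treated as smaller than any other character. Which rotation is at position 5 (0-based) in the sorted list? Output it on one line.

All 6 rotations (rotation i = S[i:]+S[:i]):
  rot[0] = 00101$
  rot[1] = 0101$0
  rot[2] = 101$00
  rot[3] = 01$001
  rot[4] = 1$0010
  rot[5] = $00101
Sorted (with $ < everything):
  sorted[0] = $00101
  sorted[1] = 00101$
  sorted[2] = 01$001
  sorted[3] = 0101$0
  sorted[4] = 1$0010
  sorted[5] = 101$00
sorted[5] = 101$00

Answer: 101$00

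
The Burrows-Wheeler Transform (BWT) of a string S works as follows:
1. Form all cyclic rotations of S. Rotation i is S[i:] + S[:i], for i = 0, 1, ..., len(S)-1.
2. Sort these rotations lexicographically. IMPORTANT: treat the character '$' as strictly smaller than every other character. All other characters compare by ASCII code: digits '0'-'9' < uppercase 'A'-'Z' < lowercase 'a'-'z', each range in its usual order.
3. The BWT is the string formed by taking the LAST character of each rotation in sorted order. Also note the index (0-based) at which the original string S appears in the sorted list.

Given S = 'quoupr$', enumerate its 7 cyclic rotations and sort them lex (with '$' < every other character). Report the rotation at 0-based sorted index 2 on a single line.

Answer: pr$quou

Derivation:
All 7 rotations (rotation i = S[i:]+S[:i]):
  rot[0] = quoupr$
  rot[1] = uoupr$q
  rot[2] = oupr$qu
  rot[3] = upr$quo
  rot[4] = pr$quou
  rot[5] = r$quoup
  rot[6] = $quoupr
Sorted (with $ < everything):
  sorted[0] = $quoupr
  sorted[1] = oupr$qu
  sorted[2] = pr$quou
  sorted[3] = quoupr$
  sorted[4] = r$quoup
  sorted[5] = uoupr$q
  sorted[6] = upr$quo
sorted[2] = pr$quou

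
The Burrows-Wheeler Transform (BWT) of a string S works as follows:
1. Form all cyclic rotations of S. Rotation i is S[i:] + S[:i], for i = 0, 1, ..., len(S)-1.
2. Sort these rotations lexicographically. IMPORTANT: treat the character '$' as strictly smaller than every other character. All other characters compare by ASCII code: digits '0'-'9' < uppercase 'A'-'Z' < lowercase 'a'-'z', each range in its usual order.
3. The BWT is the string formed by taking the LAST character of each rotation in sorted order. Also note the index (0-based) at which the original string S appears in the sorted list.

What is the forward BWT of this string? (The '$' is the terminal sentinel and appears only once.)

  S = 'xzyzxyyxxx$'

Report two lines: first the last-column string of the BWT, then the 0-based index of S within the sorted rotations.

All 11 rotations (rotation i = S[i:]+S[:i]):
  rot[0] = xzyzxyyxxx$
  rot[1] = zyzxyyxxx$x
  rot[2] = yzxyyxxx$xz
  rot[3] = zxyyxxx$xzy
  rot[4] = xyyxxx$xzyz
  rot[5] = yyxxx$xzyzx
  rot[6] = yxxx$xzyzxy
  rot[7] = xxx$xzyzxyy
  rot[8] = xx$xzyzxyyx
  rot[9] = x$xzyzxyyxx
  rot[10] = $xzyzxyyxxx
Sorted (with $ < everything):
  sorted[0] = $xzyzxyyxxx  (last char: 'x')
  sorted[1] = x$xzyzxyyxx  (last char: 'x')
  sorted[2] = xx$xzyzxyyx  (last char: 'x')
  sorted[3] = xxx$xzyzxyy  (last char: 'y')
  sorted[4] = xyyxxx$xzyz  (last char: 'z')
  sorted[5] = xzyzxyyxxx$  (last char: '$')
  sorted[6] = yxxx$xzyzxy  (last char: 'y')
  sorted[7] = yyxxx$xzyzx  (last char: 'x')
  sorted[8] = yzxyyxxx$xz  (last char: 'z')
  sorted[9] = zxyyxxx$xzy  (last char: 'y')
  sorted[10] = zyzxyyxxx$x  (last char: 'x')
Last column: xxxyz$yxzyx
Original string S is at sorted index 5

Answer: xxxyz$yxzyx
5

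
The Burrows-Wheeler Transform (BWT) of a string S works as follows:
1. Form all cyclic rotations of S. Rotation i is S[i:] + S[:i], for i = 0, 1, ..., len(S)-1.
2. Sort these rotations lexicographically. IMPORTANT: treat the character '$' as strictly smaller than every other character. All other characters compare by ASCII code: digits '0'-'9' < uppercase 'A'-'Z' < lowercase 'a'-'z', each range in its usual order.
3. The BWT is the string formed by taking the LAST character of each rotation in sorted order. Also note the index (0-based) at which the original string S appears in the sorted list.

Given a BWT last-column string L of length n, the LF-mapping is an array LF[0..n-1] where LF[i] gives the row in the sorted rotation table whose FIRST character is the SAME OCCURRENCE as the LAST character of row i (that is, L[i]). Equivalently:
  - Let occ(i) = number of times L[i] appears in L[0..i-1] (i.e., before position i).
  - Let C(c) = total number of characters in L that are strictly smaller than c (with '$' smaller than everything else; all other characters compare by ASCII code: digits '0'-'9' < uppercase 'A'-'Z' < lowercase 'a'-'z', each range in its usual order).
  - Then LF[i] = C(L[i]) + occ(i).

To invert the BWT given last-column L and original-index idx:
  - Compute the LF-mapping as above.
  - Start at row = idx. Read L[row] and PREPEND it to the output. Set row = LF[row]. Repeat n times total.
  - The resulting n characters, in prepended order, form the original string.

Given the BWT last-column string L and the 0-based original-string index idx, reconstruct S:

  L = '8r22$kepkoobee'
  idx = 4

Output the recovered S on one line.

LF mapping: 3 13 1 2 0 8 5 12 9 10 11 4 6 7
Walk LF starting at row 4, prepending L[row]:
  step 1: row=4, L[4]='$', prepend. Next row=LF[4]=0
  step 2: row=0, L[0]='8', prepend. Next row=LF[0]=3
  step 3: row=3, L[3]='2', prepend. Next row=LF[3]=2
  step 4: row=2, L[2]='2', prepend. Next row=LF[2]=1
  step 5: row=1, L[1]='r', prepend. Next row=LF[1]=13
  step 6: row=13, L[13]='e', prepend. Next row=LF[13]=7
  step 7: row=7, L[7]='p', prepend. Next row=LF[7]=12
  step 8: row=12, L[12]='e', prepend. Next row=LF[12]=6
  step 9: row=6, L[6]='e', prepend. Next row=LF[6]=5
  step 10: row=5, L[5]='k', prepend. Next row=LF[5]=8
  step 11: row=8, L[8]='k', prepend. Next row=LF[8]=9
  step 12: row=9, L[9]='o', prepend. Next row=LF[9]=10
  step 13: row=10, L[10]='o', prepend. Next row=LF[10]=11
  step 14: row=11, L[11]='b', prepend. Next row=LF[11]=4
Reversed output: bookkeeper228$

Answer: bookkeeper228$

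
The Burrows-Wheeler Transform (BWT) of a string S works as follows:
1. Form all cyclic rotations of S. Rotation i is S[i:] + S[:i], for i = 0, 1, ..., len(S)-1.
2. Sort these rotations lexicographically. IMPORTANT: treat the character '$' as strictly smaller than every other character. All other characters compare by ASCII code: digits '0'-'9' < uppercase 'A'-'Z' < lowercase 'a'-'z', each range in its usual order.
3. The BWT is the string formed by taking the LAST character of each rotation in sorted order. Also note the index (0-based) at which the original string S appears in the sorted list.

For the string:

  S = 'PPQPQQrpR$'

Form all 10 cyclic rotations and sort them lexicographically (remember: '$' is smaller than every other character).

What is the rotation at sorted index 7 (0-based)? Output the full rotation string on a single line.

All 10 rotations (rotation i = S[i:]+S[:i]):
  rot[0] = PPQPQQrpR$
  rot[1] = PQPQQrpR$P
  rot[2] = QPQQrpR$PP
  rot[3] = PQQrpR$PPQ
  rot[4] = QQrpR$PPQP
  rot[5] = QrpR$PPQPQ
  rot[6] = rpR$PPQPQQ
  rot[7] = pR$PPQPQQr
  rot[8] = R$PPQPQQrp
  rot[9] = $PPQPQQrpR
Sorted (with $ < everything):
  sorted[0] = $PPQPQQrpR
  sorted[1] = PPQPQQrpR$
  sorted[2] = PQPQQrpR$P
  sorted[3] = PQQrpR$PPQ
  sorted[4] = QPQQrpR$PP
  sorted[5] = QQrpR$PPQP
  sorted[6] = QrpR$PPQPQ
  sorted[7] = R$PPQPQQrp
  sorted[8] = pR$PPQPQQr
  sorted[9] = rpR$PPQPQQ
sorted[7] = R$PPQPQQrp

Answer: R$PPQPQQrp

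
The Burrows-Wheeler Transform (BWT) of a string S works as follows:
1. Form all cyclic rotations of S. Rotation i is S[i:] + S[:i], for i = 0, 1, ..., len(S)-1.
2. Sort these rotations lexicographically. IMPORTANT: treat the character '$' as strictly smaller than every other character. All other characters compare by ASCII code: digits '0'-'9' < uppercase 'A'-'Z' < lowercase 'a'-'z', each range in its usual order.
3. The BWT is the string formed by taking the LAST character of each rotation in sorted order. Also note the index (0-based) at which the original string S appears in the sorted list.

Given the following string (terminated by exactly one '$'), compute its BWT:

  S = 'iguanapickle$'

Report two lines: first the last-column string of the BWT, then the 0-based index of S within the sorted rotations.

All 13 rotations (rotation i = S[i:]+S[:i]):
  rot[0] = iguanapickle$
  rot[1] = guanapickle$i
  rot[2] = uanapickle$ig
  rot[3] = anapickle$igu
  rot[4] = napickle$igua
  rot[5] = apickle$iguan
  rot[6] = pickle$iguana
  rot[7] = ickle$iguanap
  rot[8] = ckle$iguanapi
  rot[9] = kle$iguanapic
  rot[10] = le$iguanapick
  rot[11] = e$iguanapickl
  rot[12] = $iguanapickle
Sorted (with $ < everything):
  sorted[0] = $iguanapickle  (last char: 'e')
  sorted[1] = anapickle$igu  (last char: 'u')
  sorted[2] = apickle$iguan  (last char: 'n')
  sorted[3] = ckle$iguanapi  (last char: 'i')
  sorted[4] = e$iguanapickl  (last char: 'l')
  sorted[5] = guanapickle$i  (last char: 'i')
  sorted[6] = ickle$iguanap  (last char: 'p')
  sorted[7] = iguanapickle$  (last char: '$')
  sorted[8] = kle$iguanapic  (last char: 'c')
  sorted[9] = le$iguanapick  (last char: 'k')
  sorted[10] = napickle$igua  (last char: 'a')
  sorted[11] = pickle$iguana  (last char: 'a')
  sorted[12] = uanapickle$ig  (last char: 'g')
Last column: eunilip$ckaag
Original string S is at sorted index 7

Answer: eunilip$ckaag
7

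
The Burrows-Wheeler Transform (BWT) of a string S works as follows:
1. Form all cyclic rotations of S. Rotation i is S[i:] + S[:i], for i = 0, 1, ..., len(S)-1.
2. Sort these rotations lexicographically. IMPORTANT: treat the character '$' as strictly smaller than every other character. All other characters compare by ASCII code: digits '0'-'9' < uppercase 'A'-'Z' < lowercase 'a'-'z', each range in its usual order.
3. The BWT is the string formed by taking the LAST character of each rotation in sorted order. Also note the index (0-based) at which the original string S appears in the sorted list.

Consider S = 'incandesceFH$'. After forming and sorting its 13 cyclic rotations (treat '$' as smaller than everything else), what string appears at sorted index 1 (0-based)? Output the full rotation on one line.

All 13 rotations (rotation i = S[i:]+S[:i]):
  rot[0] = incandesceFH$
  rot[1] = ncandesceFH$i
  rot[2] = candesceFH$in
  rot[3] = andesceFH$inc
  rot[4] = ndesceFH$inca
  rot[5] = desceFH$incan
  rot[6] = esceFH$incand
  rot[7] = sceFH$incande
  rot[8] = ceFH$incandes
  rot[9] = eFH$incandesc
  rot[10] = FH$incandesce
  rot[11] = H$incandesceF
  rot[12] = $incandesceFH
Sorted (with $ < everything):
  sorted[0] = $incandesceFH
  sorted[1] = FH$incandesce
  sorted[2] = H$incandesceF
  sorted[3] = andesceFH$inc
  sorted[4] = candesceFH$in
  sorted[5] = ceFH$incandes
  sorted[6] = desceFH$incan
  sorted[7] = eFH$incandesc
  sorted[8] = esceFH$incand
  sorted[9] = incandesceFH$
  sorted[10] = ncandesceFH$i
  sorted[11] = ndesceFH$inca
  sorted[12] = sceFH$incande
sorted[1] = FH$incandesce

Answer: FH$incandesce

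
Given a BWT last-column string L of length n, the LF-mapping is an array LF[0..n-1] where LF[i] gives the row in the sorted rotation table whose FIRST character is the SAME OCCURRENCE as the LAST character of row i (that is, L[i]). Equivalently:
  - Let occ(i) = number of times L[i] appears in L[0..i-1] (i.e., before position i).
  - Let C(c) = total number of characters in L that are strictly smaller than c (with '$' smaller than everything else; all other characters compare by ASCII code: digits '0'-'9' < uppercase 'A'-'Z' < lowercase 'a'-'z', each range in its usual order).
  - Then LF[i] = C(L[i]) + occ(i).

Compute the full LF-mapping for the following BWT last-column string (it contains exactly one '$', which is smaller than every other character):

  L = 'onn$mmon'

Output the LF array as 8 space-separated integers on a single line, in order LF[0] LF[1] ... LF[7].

Char counts: '$':1, 'm':2, 'n':3, 'o':2
C (first-col start): C('$')=0, C('m')=1, C('n')=3, C('o')=6
L[0]='o': occ=0, LF[0]=C('o')+0=6+0=6
L[1]='n': occ=0, LF[1]=C('n')+0=3+0=3
L[2]='n': occ=1, LF[2]=C('n')+1=3+1=4
L[3]='$': occ=0, LF[3]=C('$')+0=0+0=0
L[4]='m': occ=0, LF[4]=C('m')+0=1+0=1
L[5]='m': occ=1, LF[5]=C('m')+1=1+1=2
L[6]='o': occ=1, LF[6]=C('o')+1=6+1=7
L[7]='n': occ=2, LF[7]=C('n')+2=3+2=5

Answer: 6 3 4 0 1 2 7 5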